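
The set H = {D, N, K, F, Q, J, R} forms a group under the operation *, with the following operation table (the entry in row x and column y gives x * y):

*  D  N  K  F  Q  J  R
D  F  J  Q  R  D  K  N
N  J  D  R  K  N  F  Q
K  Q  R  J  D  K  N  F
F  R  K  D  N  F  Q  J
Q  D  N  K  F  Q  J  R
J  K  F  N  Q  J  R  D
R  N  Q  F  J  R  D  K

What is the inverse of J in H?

First locate the identity: row Q matches the header, so Q is the identity.
Scan row J for Q: J * F = Q. Hence J^(-1) = F.
(Structurally, H here is isomorphic to the cyclic group Z_7.)

F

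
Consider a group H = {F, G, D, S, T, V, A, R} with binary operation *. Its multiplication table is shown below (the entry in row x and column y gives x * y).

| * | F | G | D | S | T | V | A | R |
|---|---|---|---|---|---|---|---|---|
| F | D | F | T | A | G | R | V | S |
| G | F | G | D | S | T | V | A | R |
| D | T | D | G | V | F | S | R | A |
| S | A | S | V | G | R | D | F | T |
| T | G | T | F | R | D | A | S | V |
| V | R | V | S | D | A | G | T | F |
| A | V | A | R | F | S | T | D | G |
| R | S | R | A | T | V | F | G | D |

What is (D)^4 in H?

D^1 = D
D^2 = D * D = G
D^3 = G * D = D
D^4 = D * D = G

G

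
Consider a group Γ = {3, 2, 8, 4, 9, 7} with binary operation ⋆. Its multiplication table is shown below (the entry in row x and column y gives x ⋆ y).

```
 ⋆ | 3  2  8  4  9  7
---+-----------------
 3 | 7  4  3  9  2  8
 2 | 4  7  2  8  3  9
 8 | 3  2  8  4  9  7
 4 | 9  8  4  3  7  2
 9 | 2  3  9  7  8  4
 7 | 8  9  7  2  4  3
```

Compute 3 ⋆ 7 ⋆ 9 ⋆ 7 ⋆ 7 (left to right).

2

3 ⋆ 7 = 8
8 ⋆ 9 = 9
9 ⋆ 7 = 4
4 ⋆ 7 = 2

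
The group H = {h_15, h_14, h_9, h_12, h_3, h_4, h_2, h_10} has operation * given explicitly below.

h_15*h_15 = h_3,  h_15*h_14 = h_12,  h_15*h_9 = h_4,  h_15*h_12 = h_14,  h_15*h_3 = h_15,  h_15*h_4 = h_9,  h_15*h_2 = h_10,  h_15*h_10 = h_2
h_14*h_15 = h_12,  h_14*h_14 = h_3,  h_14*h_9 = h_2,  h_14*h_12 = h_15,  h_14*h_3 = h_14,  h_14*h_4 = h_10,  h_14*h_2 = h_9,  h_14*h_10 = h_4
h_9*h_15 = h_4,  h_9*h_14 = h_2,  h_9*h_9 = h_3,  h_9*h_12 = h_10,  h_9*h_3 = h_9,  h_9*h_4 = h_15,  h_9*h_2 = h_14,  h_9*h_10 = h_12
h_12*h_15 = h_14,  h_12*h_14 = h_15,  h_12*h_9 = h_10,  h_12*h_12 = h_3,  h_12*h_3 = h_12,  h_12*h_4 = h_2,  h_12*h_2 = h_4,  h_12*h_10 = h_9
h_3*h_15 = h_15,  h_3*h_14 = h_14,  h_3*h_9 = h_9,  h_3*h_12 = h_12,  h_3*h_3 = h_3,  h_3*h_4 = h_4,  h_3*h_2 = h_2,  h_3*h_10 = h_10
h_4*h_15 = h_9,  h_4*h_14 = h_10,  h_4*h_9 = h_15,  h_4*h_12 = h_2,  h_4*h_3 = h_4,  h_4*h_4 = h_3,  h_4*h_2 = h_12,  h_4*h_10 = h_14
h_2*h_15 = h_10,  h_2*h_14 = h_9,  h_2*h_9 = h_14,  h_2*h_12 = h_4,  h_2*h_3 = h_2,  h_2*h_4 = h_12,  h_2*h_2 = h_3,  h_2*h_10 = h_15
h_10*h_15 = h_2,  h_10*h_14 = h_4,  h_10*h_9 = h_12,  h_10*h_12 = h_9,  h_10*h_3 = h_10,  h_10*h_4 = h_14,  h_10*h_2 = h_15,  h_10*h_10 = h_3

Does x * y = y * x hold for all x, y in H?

Yes

Check whether the table is symmetric across its main diagonal.
Every entry (row x, col y) equals the entry (row y, col x), so H is abelian.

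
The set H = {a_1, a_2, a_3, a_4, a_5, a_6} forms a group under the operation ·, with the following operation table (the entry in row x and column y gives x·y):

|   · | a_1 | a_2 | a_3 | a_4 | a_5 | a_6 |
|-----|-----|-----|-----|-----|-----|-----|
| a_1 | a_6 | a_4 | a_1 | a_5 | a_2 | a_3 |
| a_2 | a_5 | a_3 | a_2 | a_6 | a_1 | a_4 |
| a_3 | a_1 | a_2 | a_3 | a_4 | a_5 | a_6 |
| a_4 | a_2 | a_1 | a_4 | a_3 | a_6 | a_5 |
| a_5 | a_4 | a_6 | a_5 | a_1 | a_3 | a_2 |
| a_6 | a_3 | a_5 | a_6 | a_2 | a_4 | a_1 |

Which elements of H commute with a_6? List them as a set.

{a_1, a_3, a_6}

Compare row a_6 with column a_6 entry by entry.
a_1·a_6 = a_3 = a_6·a_1, so a_1 commutes with a_6.
a_5·a_6 = a_2 but a_6·a_5 = a_4, so a_5 does not.
Collecting the elements that commute with a_6: C(a_6) = {a_1, a_3, a_6}.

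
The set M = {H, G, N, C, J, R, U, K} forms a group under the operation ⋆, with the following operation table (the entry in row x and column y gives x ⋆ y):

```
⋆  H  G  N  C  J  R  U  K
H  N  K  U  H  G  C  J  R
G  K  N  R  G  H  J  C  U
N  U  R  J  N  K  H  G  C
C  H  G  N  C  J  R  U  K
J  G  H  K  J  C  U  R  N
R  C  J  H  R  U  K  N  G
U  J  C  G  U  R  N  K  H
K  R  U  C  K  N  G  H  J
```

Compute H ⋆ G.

K

Read row H, column G: H ⋆ G = K.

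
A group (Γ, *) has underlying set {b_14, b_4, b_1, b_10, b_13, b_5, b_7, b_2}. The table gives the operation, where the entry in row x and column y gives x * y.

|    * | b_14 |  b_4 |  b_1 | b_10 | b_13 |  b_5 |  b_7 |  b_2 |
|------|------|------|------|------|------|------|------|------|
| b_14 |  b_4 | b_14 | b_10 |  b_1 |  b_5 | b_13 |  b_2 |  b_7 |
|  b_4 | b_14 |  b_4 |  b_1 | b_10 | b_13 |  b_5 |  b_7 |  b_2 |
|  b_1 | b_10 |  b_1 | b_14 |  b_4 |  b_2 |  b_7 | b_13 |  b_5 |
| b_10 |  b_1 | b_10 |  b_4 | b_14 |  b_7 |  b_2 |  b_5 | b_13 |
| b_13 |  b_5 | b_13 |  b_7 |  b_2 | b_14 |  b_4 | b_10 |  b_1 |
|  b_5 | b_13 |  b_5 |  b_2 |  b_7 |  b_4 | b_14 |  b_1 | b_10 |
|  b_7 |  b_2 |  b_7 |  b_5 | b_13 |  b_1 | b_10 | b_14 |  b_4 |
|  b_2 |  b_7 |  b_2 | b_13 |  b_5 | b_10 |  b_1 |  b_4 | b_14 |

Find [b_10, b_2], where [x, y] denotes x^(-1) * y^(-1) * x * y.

Identity is b_4; from the table b_10^(-1) = b_1 and b_2^(-1) = b_7.
b_1 * b_7 = b_13
b_13 * b_10 = b_2
b_2 * b_2 = b_14
(Structurally, Γ here is isomorphic to the quaternion group Q_8.)

b_14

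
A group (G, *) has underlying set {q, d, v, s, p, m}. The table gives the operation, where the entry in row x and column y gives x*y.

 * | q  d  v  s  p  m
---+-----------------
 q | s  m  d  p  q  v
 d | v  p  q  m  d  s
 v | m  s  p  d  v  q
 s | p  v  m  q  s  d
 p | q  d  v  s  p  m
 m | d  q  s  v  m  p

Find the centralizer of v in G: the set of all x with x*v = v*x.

{p, v}

Compare row v with column v entry by entry.
q*v = d but v*q = m, so q does not.
Collecting the elements that commute with v: C(v) = {p, v}.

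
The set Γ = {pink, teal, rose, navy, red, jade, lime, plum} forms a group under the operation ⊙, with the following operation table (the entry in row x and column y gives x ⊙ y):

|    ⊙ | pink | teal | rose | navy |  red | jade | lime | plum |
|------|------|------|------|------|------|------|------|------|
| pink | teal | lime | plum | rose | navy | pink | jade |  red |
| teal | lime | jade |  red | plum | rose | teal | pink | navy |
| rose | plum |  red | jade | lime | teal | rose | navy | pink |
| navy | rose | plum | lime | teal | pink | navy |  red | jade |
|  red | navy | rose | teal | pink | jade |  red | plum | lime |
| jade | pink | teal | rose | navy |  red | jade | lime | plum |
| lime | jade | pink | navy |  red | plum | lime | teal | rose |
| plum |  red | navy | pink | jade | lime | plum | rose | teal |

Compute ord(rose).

2

The identity element is jade (its row matches the header).
rose^1 = rose
rose^2 = rose ⊙ rose = jade
The first power of rose equal to the identity is rose^2, so ord(rose) = 2.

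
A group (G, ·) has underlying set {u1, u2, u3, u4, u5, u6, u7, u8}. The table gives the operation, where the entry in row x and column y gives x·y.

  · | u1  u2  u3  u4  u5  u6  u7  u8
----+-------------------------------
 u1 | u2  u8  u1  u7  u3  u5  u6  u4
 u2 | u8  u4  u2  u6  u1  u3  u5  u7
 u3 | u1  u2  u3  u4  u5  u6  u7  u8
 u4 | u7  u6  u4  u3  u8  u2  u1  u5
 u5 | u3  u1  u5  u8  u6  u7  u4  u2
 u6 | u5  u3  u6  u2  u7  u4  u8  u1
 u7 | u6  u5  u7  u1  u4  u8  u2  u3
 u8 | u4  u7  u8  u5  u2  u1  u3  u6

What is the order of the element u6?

4

The identity element is u3 (its row matches the header).
u6^1 = u6
u6^2 = u6·u6 = u4
u6^3 = u4·u6 = u2
u6^4 = u2·u6 = u3
The first power of u6 equal to the identity is u6^4, so ord(u6) = 4.
(Structurally, G here is isomorphic to the cyclic group Z_8.)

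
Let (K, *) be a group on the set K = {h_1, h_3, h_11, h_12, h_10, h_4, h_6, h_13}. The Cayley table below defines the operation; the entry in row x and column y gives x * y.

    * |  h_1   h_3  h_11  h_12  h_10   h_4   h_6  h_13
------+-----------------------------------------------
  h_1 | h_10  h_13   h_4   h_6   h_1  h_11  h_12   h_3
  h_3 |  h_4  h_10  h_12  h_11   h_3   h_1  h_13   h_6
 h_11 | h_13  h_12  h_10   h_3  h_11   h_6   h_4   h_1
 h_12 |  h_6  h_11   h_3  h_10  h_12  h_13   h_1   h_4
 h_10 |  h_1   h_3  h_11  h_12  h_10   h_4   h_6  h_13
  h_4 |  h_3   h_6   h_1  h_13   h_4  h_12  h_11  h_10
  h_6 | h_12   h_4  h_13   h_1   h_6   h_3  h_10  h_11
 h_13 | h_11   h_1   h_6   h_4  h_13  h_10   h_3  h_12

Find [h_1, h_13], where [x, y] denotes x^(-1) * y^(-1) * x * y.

Identity is h_10; from the table h_1^(-1) = h_1 and h_13^(-1) = h_4.
h_1 * h_4 = h_11
h_11 * h_1 = h_13
h_13 * h_13 = h_12

h_12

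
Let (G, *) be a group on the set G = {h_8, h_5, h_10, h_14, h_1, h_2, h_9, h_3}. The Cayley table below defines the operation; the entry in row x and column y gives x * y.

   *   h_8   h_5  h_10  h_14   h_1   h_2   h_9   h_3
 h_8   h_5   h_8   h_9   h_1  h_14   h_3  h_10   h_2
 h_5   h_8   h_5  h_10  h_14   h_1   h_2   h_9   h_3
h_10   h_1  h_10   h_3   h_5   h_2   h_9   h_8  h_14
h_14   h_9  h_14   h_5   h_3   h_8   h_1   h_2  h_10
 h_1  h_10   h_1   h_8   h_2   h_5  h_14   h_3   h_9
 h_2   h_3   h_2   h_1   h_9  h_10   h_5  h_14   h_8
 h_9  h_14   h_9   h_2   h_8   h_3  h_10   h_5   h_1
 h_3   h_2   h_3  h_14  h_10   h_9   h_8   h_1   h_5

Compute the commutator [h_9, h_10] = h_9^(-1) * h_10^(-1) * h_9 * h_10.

Identity is h_5; from the table h_9^(-1) = h_9 and h_10^(-1) = h_14.
h_9 * h_14 = h_8
h_8 * h_9 = h_10
h_10 * h_10 = h_3

h_3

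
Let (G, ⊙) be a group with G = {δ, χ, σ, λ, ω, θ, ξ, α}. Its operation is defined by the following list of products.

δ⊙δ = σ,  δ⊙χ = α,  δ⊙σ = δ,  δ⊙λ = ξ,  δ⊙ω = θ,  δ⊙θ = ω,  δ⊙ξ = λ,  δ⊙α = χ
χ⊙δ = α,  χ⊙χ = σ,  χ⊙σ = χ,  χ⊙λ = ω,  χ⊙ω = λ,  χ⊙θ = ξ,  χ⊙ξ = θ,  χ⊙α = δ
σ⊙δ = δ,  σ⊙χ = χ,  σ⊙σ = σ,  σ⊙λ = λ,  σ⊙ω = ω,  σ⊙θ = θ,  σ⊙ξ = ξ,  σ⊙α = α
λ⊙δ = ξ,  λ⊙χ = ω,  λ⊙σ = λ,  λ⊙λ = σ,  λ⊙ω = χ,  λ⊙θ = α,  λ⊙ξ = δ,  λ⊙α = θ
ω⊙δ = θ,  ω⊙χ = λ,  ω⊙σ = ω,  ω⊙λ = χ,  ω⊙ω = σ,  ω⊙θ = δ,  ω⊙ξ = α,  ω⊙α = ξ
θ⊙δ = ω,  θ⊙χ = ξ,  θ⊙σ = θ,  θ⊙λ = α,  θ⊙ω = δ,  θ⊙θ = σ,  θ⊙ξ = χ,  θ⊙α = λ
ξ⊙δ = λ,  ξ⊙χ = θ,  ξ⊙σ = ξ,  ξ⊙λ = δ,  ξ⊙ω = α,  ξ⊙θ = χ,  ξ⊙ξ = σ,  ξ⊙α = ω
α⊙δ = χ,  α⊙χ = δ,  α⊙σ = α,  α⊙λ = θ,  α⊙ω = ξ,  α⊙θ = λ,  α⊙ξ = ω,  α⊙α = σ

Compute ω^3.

ω

ω^1 = ω
ω^2 = ω ⊙ ω = σ
ω^3 = σ ⊙ ω = ω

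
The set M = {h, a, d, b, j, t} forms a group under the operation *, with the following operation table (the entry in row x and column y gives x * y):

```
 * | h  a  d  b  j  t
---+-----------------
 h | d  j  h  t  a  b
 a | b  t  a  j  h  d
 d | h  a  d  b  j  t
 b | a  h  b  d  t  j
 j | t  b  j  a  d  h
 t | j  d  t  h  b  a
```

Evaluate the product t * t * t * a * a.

t

t * t = a
a * t = d
d * a = a
a * a = t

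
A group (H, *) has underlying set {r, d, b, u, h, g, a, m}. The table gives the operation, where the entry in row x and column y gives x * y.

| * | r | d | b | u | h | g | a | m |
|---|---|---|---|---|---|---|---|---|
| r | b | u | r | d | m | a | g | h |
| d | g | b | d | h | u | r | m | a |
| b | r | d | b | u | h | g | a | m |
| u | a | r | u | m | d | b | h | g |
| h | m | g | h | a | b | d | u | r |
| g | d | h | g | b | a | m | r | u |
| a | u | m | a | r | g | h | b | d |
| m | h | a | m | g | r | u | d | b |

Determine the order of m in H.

2

The identity element is b (its row matches the header).
m^1 = m
m^2 = m * m = b
The first power of m equal to the identity is m^2, so ord(m) = 2.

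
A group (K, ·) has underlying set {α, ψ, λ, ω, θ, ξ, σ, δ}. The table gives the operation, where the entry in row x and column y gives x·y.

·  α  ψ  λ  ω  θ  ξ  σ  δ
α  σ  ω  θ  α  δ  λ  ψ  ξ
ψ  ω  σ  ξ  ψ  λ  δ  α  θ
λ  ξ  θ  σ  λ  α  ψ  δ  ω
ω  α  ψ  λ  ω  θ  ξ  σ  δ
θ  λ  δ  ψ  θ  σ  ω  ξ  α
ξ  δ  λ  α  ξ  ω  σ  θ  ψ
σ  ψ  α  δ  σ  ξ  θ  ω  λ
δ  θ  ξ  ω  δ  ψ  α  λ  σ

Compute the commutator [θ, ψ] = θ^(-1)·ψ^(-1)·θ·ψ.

Identity is ω; from the table θ^(-1) = ξ and ψ^(-1) = α.
ξ·α = δ
δ·θ = ψ
ψ·ψ = σ

σ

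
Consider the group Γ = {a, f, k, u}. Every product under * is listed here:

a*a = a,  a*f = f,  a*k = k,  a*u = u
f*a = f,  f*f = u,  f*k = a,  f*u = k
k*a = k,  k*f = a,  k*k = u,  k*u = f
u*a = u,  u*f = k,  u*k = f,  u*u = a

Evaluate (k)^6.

u

k^1 = k
k^2 = k*k = u
k^3 = u*k = f
k^4 = f*k = a
k^5 = a*k = k
k^6 = k*k = u
(Structurally, Γ here is isomorphic to the cyclic group Z_4.)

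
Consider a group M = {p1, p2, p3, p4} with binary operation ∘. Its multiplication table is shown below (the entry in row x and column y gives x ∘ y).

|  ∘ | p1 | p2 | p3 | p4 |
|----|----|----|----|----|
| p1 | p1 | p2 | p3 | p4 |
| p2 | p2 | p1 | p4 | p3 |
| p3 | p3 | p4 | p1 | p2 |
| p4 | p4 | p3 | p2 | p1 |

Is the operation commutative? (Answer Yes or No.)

Yes

Check whether the table is symmetric across its main diagonal.
Every entry (row x, col y) equals the entry (row y, col x), so M is abelian.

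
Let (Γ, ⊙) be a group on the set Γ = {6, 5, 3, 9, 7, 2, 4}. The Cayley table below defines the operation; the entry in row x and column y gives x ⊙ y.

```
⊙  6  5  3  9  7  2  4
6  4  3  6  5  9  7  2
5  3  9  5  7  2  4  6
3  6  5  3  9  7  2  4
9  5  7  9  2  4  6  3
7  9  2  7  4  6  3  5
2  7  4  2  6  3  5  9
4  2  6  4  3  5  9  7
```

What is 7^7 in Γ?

7^1 = 7
7^2 = 7 ⊙ 7 = 6
7^3 = 6 ⊙ 7 = 9
7^4 = 9 ⊙ 7 = 4
7^5 = 4 ⊙ 7 = 5
7^6 = 5 ⊙ 7 = 2
7^7 = 2 ⊙ 7 = 3

3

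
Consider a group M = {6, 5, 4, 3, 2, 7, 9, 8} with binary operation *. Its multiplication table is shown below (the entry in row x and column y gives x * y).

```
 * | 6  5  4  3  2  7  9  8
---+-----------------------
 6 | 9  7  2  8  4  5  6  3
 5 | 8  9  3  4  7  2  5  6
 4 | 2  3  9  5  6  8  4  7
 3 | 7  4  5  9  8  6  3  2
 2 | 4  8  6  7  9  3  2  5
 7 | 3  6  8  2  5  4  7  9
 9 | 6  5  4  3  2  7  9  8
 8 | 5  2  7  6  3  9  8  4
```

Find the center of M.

{4, 9}

An element z is central iff its row equals its column in the table.
For 6: 6 * 7 = 5 ≠ 3 = 7 * 6, so 6 ∉ Z.
Checking each element this way leaves Z(M) = {4, 9}.
(Structurally, M here is isomorphic to the dihedral group D_4.)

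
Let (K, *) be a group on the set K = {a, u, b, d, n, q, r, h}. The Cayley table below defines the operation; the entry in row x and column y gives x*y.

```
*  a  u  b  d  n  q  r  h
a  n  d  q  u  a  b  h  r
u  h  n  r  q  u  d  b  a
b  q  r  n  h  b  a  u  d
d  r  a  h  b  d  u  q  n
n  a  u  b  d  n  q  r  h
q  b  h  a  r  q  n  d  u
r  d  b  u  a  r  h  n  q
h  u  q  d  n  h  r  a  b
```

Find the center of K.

An element z is central iff its row equals its column in the table.
For u: u*d = q ≠ a = d*u, so u ∉ Z.
Checking each element this way leaves Z(K) = {b, n}.

{b, n}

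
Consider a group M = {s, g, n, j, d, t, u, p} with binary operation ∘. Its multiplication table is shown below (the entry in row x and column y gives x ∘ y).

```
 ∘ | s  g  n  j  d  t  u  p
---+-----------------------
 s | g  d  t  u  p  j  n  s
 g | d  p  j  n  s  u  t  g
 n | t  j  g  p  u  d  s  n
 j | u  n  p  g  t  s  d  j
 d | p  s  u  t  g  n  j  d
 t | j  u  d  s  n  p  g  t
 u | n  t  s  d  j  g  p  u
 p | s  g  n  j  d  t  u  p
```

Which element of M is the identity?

The identity e satisfies e ∘ x = x for all x, so its row in the table reproduces the column headers.
Row p reads: s, g, n, j, d, t, u, p — exactly the header order. So p is the identity.
(Structurally, M here is isomorphic to Z_2 x Z_4.)

p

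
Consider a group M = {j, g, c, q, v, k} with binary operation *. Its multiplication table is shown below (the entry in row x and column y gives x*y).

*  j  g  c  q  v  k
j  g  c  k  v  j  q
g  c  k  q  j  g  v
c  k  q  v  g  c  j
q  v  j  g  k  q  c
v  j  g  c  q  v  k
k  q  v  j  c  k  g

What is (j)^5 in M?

j^1 = j
j^2 = j*j = g
j^3 = g*j = c
j^4 = c*j = k
j^5 = k*j = q

q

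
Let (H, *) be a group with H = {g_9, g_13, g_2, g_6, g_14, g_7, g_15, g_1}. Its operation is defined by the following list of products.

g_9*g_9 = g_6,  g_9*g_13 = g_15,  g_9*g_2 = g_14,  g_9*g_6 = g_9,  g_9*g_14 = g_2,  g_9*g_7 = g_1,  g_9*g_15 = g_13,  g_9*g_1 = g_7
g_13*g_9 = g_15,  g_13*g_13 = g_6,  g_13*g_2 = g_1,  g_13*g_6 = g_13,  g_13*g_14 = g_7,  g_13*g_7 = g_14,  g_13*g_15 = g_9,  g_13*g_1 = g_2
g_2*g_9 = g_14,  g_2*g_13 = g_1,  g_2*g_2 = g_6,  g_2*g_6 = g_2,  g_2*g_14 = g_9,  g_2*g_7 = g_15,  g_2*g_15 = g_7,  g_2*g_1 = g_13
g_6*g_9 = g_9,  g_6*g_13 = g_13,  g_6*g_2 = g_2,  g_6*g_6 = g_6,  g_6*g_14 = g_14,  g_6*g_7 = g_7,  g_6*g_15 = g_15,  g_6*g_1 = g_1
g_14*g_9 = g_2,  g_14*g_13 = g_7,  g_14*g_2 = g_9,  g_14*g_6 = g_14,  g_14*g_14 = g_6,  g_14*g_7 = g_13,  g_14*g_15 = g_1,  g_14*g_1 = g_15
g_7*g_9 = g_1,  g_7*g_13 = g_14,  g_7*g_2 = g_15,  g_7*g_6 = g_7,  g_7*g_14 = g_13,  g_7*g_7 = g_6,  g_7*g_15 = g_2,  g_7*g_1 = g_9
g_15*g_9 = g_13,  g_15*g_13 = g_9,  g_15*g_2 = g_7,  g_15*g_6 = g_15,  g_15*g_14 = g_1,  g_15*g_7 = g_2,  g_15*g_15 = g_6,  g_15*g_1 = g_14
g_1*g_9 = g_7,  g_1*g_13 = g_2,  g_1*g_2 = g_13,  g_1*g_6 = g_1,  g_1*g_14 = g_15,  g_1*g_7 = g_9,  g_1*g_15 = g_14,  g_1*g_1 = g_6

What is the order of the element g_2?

The identity element is g_6 (its row matches the header).
g_2^1 = g_2
g_2^2 = g_2 * g_2 = g_6
The first power of g_2 equal to the identity is g_2^2, so ord(g_2) = 2.
(Structurally, H here is isomorphic to the elementary abelian group (Z_2)^3.)

2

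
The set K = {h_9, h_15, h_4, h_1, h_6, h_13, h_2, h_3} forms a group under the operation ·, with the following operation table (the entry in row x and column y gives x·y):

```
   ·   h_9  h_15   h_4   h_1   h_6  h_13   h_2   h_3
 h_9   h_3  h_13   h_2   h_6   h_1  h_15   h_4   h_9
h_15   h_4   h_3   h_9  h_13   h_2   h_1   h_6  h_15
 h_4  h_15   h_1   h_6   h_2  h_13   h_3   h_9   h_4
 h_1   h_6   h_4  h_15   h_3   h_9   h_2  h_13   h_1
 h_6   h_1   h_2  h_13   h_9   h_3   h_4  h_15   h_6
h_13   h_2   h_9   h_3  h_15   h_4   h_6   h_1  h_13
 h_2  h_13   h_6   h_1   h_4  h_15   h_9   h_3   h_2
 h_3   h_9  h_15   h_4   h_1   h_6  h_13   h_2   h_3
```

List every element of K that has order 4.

{h_13, h_4}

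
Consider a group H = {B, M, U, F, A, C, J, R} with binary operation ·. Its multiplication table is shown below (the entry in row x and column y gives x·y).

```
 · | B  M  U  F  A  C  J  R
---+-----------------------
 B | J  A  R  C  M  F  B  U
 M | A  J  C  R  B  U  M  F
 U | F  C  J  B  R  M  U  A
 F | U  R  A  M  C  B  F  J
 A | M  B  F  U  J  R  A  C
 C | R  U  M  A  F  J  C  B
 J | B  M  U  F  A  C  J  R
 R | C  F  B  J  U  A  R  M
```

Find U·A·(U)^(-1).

The identity is J. In row U, the entry J sits in column U, so U^(-1) = U.
U·A = R
R·U = B

B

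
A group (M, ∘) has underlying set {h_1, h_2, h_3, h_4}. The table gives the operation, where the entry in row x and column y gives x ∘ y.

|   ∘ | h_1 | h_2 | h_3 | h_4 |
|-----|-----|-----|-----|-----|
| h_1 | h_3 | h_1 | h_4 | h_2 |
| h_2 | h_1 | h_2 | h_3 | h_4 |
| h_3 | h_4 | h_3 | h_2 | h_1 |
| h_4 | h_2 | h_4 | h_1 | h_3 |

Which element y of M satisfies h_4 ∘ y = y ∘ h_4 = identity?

h_1

First locate the identity: row h_2 matches the header, so h_2 is the identity.
Scan row h_4 for h_2: h_4 ∘ h_1 = h_2. Hence h_4^(-1) = h_1.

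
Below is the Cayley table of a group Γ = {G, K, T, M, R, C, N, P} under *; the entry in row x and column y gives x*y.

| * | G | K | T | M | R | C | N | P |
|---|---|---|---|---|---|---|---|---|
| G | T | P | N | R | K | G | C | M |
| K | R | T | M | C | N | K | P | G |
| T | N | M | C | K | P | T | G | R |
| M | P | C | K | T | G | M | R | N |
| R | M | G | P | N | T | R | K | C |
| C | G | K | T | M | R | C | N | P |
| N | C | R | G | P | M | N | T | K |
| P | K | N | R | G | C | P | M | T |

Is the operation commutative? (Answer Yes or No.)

No

N*R = M but R*N = K.
Since N and R do not commute, Γ is not abelian.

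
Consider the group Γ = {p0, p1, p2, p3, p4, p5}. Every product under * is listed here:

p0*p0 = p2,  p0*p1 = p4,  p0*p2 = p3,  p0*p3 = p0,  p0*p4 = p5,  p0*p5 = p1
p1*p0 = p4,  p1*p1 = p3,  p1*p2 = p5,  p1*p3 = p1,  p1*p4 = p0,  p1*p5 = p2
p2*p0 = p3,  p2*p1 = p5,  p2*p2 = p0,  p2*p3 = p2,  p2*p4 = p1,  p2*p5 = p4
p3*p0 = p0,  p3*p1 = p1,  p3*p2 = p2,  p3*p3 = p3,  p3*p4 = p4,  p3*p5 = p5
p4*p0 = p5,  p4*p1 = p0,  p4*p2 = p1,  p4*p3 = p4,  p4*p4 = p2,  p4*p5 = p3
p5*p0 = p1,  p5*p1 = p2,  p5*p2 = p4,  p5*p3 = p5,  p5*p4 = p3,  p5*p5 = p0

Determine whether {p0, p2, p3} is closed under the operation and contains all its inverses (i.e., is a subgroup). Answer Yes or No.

{p0, p2, p3} contains the identity p3.
Checking products: every product of two elements of {p0, p2, p3} (read from the table) lies in {p0, p2, p3}, so the set is closed.
In a finite group, a nonempty closed subset is a subgroup. So {p0, p2, p3} ≤ Γ.

Yes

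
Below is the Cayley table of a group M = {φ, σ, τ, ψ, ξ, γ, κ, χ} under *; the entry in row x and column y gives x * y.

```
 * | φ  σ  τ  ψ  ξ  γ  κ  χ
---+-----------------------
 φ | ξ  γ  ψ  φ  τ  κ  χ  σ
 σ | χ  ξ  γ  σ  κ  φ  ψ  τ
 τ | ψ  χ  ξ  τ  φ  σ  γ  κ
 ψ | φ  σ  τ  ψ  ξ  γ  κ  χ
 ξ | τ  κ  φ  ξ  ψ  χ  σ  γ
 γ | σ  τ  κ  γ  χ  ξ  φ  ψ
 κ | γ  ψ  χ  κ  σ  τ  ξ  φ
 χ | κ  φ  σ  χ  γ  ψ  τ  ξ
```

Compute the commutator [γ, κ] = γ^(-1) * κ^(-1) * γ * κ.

Identity is ψ; from the table γ^(-1) = χ and κ^(-1) = σ.
χ * σ = φ
φ * γ = κ
κ * κ = ξ

ξ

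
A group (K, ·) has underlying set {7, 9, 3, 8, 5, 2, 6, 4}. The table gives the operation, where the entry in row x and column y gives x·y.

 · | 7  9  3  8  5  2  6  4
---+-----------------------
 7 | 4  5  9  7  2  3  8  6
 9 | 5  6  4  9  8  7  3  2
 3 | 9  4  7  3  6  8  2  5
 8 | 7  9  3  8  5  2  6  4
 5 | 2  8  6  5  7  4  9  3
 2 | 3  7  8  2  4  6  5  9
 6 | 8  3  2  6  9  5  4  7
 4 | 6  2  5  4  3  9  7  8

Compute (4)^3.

4

4^1 = 4
4^2 = 4·4 = 8
4^3 = 8·4 = 4
(Structurally, K here is isomorphic to the cyclic group Z_8.)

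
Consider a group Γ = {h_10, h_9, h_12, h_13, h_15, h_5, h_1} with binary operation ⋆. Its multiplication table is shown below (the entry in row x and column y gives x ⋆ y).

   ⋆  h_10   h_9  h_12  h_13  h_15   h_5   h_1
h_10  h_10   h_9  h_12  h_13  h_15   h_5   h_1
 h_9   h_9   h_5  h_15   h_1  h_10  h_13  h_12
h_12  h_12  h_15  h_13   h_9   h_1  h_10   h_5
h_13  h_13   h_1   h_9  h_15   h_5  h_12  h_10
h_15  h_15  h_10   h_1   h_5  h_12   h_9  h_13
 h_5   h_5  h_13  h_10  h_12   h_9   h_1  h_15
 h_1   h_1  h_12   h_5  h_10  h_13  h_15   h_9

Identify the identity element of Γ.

The identity e satisfies e ⋆ x = x for all x, so its row in the table reproduces the column headers.
Row h_10 reads: h_10, h_9, h_12, h_13, h_15, h_5, h_1 — exactly the header order. So h_10 is the identity.

h_10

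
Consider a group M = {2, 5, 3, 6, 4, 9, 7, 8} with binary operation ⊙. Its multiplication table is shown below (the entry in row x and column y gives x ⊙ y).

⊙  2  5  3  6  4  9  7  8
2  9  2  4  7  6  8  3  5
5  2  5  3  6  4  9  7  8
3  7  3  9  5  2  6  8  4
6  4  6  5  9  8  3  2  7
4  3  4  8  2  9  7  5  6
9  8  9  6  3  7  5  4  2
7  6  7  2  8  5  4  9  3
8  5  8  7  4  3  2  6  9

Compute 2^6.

2^1 = 2
2^2 = 2 ⊙ 2 = 9
2^3 = 9 ⊙ 2 = 8
2^4 = 8 ⊙ 2 = 5
2^5 = 5 ⊙ 2 = 2
2^6 = 2 ⊙ 2 = 9

9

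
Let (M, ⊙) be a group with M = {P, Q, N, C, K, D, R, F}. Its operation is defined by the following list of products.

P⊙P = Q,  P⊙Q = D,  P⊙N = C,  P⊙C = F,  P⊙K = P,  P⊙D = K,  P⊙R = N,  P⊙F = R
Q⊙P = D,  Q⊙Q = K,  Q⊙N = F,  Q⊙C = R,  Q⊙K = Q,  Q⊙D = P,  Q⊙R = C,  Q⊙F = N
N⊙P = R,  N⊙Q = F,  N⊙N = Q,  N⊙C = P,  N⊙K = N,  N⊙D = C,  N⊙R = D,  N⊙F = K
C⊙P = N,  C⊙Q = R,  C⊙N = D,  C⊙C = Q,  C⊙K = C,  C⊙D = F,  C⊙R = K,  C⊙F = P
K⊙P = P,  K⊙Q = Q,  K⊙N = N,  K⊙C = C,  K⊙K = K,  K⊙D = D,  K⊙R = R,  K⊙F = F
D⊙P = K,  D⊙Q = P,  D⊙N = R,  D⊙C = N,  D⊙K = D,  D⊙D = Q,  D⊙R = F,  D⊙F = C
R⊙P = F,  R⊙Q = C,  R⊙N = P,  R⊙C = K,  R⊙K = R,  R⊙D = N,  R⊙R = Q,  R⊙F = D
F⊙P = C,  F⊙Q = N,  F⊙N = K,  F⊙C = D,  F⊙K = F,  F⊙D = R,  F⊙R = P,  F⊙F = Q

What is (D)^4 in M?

D^1 = D
D^2 = D ⊙ D = Q
D^3 = Q ⊙ D = P
D^4 = P ⊙ D = K

K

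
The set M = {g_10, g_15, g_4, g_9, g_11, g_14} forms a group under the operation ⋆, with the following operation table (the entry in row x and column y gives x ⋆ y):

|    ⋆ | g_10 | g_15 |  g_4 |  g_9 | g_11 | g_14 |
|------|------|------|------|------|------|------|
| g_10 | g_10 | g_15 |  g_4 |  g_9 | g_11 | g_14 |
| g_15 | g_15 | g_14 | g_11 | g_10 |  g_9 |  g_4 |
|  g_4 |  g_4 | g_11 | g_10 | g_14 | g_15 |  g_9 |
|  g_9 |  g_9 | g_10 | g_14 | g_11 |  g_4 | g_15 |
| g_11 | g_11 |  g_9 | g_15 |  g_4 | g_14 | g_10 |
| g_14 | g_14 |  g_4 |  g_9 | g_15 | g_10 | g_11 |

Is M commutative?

Check whether the table is symmetric across its main diagonal.
Every entry (row x, col y) equals the entry (row y, col x), so M is abelian.

Yes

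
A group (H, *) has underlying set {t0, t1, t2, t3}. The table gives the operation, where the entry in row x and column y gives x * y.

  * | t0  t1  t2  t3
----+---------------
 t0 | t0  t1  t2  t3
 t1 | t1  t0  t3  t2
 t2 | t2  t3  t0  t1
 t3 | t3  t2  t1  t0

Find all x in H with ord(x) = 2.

Identity is t0. Compute the order of each non-identity element by repeated multiplication:
  t1: t1 → t0  (order 2)
  t2: t2 → t0  (order 2)
  t3: t3 → t0  (order 2)
Elements of order 2: {t1, t2, t3}.

{t1, t2, t3}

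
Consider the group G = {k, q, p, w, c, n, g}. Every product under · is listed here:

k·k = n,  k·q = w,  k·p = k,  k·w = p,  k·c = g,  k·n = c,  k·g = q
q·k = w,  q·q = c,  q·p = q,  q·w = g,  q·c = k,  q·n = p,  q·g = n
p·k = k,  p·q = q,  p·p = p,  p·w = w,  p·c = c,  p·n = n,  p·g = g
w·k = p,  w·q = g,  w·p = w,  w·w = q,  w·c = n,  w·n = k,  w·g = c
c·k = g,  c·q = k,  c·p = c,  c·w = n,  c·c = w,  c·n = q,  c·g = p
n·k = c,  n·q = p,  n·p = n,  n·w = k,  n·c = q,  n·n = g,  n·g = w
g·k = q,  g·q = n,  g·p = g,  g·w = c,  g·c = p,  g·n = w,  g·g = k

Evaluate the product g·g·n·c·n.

g·g = k
k·n = c
c·c = w
w·n = k
(Structurally, G here is isomorphic to the cyclic group Z_7.)

k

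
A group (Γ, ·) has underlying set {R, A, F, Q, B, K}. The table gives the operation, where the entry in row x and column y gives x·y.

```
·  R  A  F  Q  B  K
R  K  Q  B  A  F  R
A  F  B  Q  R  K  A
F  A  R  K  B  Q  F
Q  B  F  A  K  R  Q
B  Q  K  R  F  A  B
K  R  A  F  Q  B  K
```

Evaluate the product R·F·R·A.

F

R·F = B
B·R = Q
Q·A = F
(Structurally, Γ here is isomorphic to the symmetric group S_3.)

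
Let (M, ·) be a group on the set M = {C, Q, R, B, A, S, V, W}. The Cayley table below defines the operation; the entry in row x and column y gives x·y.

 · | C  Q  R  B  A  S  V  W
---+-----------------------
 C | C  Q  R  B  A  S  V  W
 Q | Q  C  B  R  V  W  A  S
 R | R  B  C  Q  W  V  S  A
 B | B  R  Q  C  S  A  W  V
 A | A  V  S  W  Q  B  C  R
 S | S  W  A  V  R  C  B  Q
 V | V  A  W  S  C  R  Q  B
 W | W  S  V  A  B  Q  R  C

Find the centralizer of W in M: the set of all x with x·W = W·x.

Compare row W with column W entry by entry.
Q·W = S = W·Q, so Q commutes with W.
V·W = B but W·V = R, so V does not.
Collecting the elements that commute with W: C(W) = {C, Q, S, W}.

{C, Q, S, W}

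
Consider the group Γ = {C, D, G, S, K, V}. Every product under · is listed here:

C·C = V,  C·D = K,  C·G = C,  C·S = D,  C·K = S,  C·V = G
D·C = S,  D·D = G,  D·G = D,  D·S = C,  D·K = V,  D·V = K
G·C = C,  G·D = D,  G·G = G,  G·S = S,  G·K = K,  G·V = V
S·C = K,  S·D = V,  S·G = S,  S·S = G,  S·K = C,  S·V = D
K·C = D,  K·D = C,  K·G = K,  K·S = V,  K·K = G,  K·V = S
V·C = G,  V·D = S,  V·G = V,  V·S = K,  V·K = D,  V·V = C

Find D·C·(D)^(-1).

V

The identity is G. In row D, the entry G sits in column D, so D^(-1) = D.
D·C = S
S·D = V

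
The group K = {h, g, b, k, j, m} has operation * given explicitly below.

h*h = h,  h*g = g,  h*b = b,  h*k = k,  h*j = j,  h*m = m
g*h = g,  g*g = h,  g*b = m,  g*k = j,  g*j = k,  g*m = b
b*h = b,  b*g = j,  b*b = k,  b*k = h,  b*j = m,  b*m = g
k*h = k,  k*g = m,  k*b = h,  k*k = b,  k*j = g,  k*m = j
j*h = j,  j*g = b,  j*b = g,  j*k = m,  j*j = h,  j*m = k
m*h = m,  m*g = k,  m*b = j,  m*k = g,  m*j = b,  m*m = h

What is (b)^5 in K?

b^1 = b
b^2 = b * b = k
b^3 = k * b = h
b^4 = h * b = b
b^5 = b * b = k

k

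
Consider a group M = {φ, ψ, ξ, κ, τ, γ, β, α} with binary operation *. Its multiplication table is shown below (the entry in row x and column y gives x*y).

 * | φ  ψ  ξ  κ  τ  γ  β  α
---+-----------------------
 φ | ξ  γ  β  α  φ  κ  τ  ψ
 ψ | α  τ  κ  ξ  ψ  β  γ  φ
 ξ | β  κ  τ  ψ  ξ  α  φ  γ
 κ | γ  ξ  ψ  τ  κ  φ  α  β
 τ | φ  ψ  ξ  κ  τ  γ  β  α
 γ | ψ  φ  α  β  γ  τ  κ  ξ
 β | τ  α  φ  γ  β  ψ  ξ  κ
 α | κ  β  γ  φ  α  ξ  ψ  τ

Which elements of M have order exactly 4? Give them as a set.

Identity is τ. Compute the order of each non-identity element by repeated multiplication:
  φ: φ → ξ → β → τ  (order 4)
  ψ: ψ → τ  (order 2)
  ξ: ξ → τ  (order 2)
  κ: κ → τ  (order 2)
  γ: γ → τ  (order 2)
  β: β → ξ → φ → τ  (order 4)
  α: α → τ  (order 2)
Elements of order 4: {β, φ}.

{β, φ}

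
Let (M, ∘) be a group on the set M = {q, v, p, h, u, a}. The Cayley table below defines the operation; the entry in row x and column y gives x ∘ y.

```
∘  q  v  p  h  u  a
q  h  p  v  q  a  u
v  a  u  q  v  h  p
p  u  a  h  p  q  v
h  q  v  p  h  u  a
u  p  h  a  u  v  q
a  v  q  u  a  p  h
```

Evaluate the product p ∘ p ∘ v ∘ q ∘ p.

p ∘ p = h
h ∘ v = v
v ∘ q = a
a ∘ p = u

u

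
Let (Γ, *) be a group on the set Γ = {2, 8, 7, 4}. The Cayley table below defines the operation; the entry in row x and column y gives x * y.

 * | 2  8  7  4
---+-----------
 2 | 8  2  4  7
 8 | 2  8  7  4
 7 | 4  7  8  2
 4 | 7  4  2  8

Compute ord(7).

2

The identity element is 8 (its row matches the header).
7^1 = 7
7^2 = 7 * 7 = 8
The first power of 7 equal to the identity is 7^2, so ord(7) = 2.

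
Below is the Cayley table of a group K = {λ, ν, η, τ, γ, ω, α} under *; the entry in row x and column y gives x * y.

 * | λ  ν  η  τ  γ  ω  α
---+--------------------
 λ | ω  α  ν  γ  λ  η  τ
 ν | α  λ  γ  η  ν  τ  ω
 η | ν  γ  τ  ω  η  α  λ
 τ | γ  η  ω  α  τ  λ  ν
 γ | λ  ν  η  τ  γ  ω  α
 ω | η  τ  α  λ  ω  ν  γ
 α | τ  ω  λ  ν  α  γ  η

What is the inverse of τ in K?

λ

First locate the identity: row γ matches the header, so γ is the identity.
Scan row τ for γ: τ * λ = γ. Hence τ^(-1) = λ.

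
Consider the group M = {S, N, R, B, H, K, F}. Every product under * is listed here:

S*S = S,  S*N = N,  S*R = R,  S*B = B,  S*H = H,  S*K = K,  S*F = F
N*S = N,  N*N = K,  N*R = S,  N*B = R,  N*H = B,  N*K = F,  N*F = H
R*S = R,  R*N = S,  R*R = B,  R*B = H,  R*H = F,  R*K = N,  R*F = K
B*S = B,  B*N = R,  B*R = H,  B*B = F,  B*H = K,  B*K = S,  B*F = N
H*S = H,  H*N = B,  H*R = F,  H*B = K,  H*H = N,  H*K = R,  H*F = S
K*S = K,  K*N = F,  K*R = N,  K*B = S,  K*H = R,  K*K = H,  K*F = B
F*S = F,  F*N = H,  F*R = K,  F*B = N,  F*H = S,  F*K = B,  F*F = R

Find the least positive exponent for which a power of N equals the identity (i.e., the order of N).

7

The identity element is S (its row matches the header).
N^1 = N
N^2 = N * N = K
N^3 = K * N = F
N^4 = F * N = H
N^5 = H * N = B
N^6 = B * N = R
N^7 = R * N = S
The first power of N equal to the identity is N^7, so ord(N) = 7.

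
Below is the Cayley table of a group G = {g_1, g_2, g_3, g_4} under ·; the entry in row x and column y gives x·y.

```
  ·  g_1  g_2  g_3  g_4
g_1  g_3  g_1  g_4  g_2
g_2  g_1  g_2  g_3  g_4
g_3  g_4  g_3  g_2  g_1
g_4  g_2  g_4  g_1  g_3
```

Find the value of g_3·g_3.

g_2

Read row g_3, column g_3: g_3·g_3 = g_2.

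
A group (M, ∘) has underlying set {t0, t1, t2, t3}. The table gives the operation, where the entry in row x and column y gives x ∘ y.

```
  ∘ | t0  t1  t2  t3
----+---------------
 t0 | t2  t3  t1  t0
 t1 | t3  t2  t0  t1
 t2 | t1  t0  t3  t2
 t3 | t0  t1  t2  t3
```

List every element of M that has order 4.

Identity is t3. Compute the order of each non-identity element by repeated multiplication:
  t0: t0 → t2 → t1 → t3  (order 4)
  t1: t1 → t2 → t0 → t3  (order 4)
  t2: t2 → t3  (order 2)
Elements of order 4: {t0, t1}.

{t0, t1}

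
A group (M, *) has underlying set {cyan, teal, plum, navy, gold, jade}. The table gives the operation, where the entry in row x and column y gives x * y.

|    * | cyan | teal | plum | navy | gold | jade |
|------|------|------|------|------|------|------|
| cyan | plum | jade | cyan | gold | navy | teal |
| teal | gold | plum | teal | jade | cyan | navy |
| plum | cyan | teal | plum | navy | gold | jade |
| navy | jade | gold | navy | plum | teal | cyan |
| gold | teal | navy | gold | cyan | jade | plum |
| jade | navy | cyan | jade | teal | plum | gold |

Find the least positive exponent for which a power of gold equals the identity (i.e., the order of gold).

The identity element is plum (its row matches the header).
gold^1 = gold
gold^2 = gold * gold = jade
gold^3 = jade * gold = plum
The first power of gold equal to the identity is gold^3, so ord(gold) = 3.

3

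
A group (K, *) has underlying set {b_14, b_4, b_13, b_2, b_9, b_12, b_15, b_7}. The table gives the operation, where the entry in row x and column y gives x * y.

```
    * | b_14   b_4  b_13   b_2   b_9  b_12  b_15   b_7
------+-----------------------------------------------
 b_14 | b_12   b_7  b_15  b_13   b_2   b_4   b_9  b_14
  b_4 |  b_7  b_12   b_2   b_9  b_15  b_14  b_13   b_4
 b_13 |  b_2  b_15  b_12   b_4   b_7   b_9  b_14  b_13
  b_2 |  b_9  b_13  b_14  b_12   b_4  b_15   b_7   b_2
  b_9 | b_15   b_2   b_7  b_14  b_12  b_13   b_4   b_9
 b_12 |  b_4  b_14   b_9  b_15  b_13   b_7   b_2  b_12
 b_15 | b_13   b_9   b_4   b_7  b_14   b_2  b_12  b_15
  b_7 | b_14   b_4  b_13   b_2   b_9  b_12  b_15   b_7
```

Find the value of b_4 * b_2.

b_9

Read row b_4, column b_2: b_4 * b_2 = b_9.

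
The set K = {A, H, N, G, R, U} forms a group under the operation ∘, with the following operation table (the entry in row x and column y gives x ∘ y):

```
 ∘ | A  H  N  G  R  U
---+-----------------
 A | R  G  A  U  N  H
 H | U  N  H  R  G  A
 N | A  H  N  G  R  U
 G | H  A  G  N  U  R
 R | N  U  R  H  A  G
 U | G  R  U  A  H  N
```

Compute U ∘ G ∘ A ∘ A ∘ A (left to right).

A

U ∘ G = A
A ∘ A = R
R ∘ A = N
N ∘ A = A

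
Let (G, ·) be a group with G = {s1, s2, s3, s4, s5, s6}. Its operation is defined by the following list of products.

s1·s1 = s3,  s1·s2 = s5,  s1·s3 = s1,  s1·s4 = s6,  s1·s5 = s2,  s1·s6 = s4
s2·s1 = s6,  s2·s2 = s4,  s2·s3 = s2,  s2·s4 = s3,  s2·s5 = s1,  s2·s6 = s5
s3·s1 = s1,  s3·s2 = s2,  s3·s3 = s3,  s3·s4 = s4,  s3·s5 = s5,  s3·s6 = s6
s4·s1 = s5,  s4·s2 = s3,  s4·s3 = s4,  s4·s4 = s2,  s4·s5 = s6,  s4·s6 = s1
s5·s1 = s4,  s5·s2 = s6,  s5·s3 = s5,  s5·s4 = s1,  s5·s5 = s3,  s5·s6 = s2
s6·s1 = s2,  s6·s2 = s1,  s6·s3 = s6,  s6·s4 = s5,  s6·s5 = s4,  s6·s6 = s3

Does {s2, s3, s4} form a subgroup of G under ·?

Yes

{s2, s3, s4} contains the identity s3.
Checking products: every product of two elements of {s2, s3, s4} (read from the table) lies in {s2, s3, s4}, so the set is closed.
In a finite group, a nonempty closed subset is a subgroup. So {s2, s3, s4} ≤ G.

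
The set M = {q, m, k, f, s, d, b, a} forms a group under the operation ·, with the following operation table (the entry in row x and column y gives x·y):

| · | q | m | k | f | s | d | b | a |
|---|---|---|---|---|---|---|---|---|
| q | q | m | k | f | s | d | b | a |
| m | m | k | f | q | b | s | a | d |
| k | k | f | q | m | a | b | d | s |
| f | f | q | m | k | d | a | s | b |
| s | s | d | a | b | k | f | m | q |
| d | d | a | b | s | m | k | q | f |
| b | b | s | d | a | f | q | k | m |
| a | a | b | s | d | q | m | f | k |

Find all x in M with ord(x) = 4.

{a, b, d, f, m, s}

Identity is q. Compute the order of each non-identity element by repeated multiplication:
  m: m → k → f → q  (order 4)
  k: k → q  (order 2)
  f: f → k → m → q  (order 4)
  s: s → k → a → q  (order 4)
  d: d → k → b → q  (order 4)
  b: b → k → d → q  (order 4)
  a: a → k → s → q  (order 4)
Elements of order 4: {a, b, d, f, m, s}.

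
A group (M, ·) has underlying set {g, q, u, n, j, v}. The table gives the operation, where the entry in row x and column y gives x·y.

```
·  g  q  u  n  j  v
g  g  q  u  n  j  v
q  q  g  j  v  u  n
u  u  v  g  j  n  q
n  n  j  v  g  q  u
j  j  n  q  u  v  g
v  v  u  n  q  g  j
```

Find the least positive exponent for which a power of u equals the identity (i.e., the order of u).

2

The identity element is g (its row matches the header).
u^1 = u
u^2 = u·u = g
The first power of u equal to the identity is u^2, so ord(u) = 2.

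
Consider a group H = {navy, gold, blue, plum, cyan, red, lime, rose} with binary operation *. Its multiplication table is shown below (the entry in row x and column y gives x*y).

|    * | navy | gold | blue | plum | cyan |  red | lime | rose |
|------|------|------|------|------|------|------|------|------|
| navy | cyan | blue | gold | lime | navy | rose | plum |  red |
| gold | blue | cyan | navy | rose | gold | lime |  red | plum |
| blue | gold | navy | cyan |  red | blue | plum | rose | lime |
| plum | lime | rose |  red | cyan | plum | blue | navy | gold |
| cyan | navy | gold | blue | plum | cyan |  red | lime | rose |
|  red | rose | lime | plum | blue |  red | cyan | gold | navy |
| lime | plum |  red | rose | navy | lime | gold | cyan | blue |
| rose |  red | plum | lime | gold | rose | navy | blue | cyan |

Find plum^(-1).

First locate the identity: row cyan matches the header, so cyan is the identity.
Scan row plum for cyan: plum*plum = cyan. Hence plum^(-1) = plum.

plum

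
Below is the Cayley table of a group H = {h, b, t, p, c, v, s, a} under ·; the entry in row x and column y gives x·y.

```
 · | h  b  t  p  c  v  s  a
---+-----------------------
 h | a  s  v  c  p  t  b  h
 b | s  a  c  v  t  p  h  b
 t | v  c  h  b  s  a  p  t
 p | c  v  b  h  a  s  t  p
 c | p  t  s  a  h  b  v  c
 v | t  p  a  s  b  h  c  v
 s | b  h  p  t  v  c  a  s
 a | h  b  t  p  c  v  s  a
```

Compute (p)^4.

a

p^1 = p
p^2 = p·p = h
p^3 = h·p = c
p^4 = c·p = a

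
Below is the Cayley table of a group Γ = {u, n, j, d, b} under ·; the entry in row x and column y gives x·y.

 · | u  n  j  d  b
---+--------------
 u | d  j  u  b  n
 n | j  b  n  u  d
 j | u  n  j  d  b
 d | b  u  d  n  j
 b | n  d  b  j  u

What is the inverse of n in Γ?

u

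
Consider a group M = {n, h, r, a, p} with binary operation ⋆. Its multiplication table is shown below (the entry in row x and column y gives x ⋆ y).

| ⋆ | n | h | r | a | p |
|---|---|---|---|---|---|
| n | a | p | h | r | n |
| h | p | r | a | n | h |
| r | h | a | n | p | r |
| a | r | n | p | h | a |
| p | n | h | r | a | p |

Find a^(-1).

First locate the identity: row p matches the header, so p is the identity.
Scan row a for p: a ⋆ r = p. Hence a^(-1) = r.

r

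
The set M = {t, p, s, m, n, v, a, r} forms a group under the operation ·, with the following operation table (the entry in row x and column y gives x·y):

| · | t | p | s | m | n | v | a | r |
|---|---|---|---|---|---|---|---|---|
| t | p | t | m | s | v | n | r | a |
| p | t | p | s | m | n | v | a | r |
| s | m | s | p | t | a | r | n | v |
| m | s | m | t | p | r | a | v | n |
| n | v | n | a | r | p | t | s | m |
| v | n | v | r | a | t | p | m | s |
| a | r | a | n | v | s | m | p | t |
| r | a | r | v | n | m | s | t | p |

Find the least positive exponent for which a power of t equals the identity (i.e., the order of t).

2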